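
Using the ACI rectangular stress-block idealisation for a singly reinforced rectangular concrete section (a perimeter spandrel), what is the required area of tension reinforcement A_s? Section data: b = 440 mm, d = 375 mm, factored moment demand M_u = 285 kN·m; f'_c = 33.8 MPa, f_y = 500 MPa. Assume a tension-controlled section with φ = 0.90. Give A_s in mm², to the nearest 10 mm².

M_n = M_u/φ = 285/0.90 = 316.667 kN·m.
With M_n = 0.85 f'_c a b (d − a/2), solve the quadratic for a:
a = d − √(d² − 2M_n/(0.85 f'_c b)) = 375 − √(375² − 2 × 316.667×10⁶/(0.85 × 33.8 × 440)) = 74.13 mm.
A_s = 0.85 f'_c a b / f_y = 0.85 × 33.8 × 74.13 × 440 / 500 = 1874.2 mm².

A_s ≈ 1870 mm²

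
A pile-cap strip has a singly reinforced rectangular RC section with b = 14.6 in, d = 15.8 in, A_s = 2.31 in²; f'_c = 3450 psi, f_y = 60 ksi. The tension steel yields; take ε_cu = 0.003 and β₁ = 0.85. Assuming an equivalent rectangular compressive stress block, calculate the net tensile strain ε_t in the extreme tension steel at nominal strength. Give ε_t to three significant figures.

a = A_s f_y/(0.85 f'_c b) = 3.237 in.
β₁ = 0.85, so c = a/β₁ = 3.237/0.85 = 3.808 in.
From the linear strain diagram with ε_cu = 0.003: ε_t = 0.003 (d − c)/c = 0.003 × (15.8 − 3.808)/3.808 = 0.00945.
Since ε_t ≥ 0.005, the section is tension-controlled.

ε_t ≈ 0.00945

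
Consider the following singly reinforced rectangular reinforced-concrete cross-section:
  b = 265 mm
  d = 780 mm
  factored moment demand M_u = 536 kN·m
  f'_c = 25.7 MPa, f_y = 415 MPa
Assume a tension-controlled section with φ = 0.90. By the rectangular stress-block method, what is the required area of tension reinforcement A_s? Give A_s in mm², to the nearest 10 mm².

M_n = M_u/φ = 536/0.90 = 595.556 kN·m.
With M_n = 0.85 f'_c a b (d − a/2), solve the quadratic for a:
a = d − √(d² − 2M_n/(0.85 f'_c b)) = 780 − √(780² − 2 × 595.556×10⁶/(0.85 × 25.7 × 265)) = 145.46 mm.
A_s = 0.85 f'_c a b / f_y = 0.85 × 25.7 × 145.46 × 265 / 415 = 2029.1 mm².

A_s ≈ 2030 mm²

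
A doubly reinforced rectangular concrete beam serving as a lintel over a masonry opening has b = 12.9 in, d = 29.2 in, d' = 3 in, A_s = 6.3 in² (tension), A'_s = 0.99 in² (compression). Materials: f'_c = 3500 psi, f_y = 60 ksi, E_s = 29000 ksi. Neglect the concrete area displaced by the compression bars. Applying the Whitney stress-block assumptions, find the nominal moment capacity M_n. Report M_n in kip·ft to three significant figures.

Assume both steels yield.
a = (A_s − A'_s) f_y/(0.85 f'_c b) = (6.3 − 0.99) × 60/(0.85 × 3.5 × 12.9) = 8.302 in.
c = a/β₁ = 8.302/0.85 = 9.767 in; ε'_s = 0.003(c − d')/c = 0.0021 ≥ ε_y = 0.0021, so the compression steel yields.
M_n = (A_s − A'_s) f_y (d − a/2) + A'_s f_y (d − d') = 318.6 × (29.2 − 4.151) + 59.4 × (29.2 − 3) = 7980.6 + 1556.3 = 9536.9 kip·in = 9536.9/12 = 794.74 kip·ft.

M_n ≈ 795 kip·ft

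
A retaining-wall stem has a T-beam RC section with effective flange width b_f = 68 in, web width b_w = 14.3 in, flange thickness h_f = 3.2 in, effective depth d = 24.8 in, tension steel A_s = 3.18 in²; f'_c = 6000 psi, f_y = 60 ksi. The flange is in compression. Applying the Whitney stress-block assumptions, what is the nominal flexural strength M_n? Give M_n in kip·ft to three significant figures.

Tension: T = A_s f_y = 3.18 × 60 = 190.8 kips.
Try a within the flange: a = T/(0.85 f'_c b_f) = 190.8/(0.85 × 6 × 68) = 0.550 in.
Since a = 0.550 ≤ h_f = 3.2 in, the stress block lies entirely in the flange; analyse as a rectangular beam of width b_f.
M_n = T(d − a/2) = 190.8 × (24.8 − 0.275) = 4679.4 kip·in.
M_n = 4679.4/12 = 389.95 kip·ft.

M_n ≈ 390 kip·ft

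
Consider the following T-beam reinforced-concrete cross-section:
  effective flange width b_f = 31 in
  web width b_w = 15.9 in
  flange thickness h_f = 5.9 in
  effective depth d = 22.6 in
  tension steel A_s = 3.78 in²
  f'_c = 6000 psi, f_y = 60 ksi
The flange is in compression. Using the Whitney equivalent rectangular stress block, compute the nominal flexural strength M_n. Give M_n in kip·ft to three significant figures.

M_n ≈ 414 kip·ft

Tension: T = A_s f_y = 3.78 × 60 = 226.8 kips.
Try a within the flange: a = T/(0.85 f'_c b_f) = 226.8/(0.85 × 6 × 31) = 1.435 in.
Since a = 1.435 ≤ h_f = 5.9 in, the stress block lies entirely in the flange; analyse as a rectangular beam of width b_f.
M_n = T(d − a/2) = 226.8 × (22.6 − 0.7175) = 4963.0 kip·in.
M_n = 4963.0/12 = 413.58 kip·ft.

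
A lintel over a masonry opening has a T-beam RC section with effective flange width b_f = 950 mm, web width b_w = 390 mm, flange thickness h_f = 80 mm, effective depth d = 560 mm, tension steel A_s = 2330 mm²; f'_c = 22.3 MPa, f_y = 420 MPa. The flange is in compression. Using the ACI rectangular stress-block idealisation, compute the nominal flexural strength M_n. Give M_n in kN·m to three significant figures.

Tension: T = A_s f_y = 2330 × 420 = 978600 N.
Try a within the flange: a = T/(0.85 f'_c b_f) = 978600/(0.85 × 22.3 × 950) = 54.34 mm.
Since a = 54.34 ≤ h_f = 80 mm, the stress block lies entirely in the flange; analyse as a rectangular beam of width b_f.
M_n = T(d − a/2) = 978600 × (560 − 27.17) = 521.43 × 10⁶ N·mm.
M_n = 521.43 kN·m.

M_n ≈ 521 kN·m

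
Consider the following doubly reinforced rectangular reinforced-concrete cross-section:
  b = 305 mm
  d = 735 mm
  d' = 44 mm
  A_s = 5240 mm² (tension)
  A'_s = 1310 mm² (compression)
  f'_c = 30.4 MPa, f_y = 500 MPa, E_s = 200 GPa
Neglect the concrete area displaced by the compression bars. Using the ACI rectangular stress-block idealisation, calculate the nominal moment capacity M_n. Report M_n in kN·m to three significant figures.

M_n ≈ 1650 kN·m

Assume both tension and compression steel yield.
Net tension couple steel: A_s − A'_s = 3930 mm².
a = (A_s − A'_s) f_y / (0.85 f'_c b) = 1965000/(0.85 × 30.4 × 305) = 249.33 mm.
c = a/β₁ = 249.33/0.833 = 299.32 mm; ε'_s = 0.003(c − d')/c = 0.0026 ≥ f_y/E_s = 0.0025, so compression steel does yield.
M_n = (A_s − A'_s) f_y (d − a/2) + A'_s f_y (d − d') = [1965000 × (735 − 124.665) + 655000 × (735 − 44)] × 10⁻⁶ = 1199.31 + 452.61 = 1651.92 kN·m.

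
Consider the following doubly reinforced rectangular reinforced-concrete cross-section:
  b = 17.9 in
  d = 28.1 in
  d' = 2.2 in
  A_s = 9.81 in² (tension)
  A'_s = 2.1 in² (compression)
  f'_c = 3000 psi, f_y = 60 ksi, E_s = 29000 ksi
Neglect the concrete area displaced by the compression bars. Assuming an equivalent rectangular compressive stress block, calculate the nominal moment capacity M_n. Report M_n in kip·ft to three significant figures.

M_n ≈ 1160 kip·ft

Assume both steels yield.
a = (A_s − A'_s) f_y/(0.85 f'_c b) = (9.81 − 2.1) × 60/(0.85 × 3 × 17.9) = 10.135 in.
c = a/β₁ = 10.135/0.85 = 11.924 in; ε'_s = 0.003(c − d')/c = 0.0024 ≥ ε_y = 0.0021, so the compression steel yields.
M_n = (A_s − A'_s) f_y (d − a/2) + A'_s f_y (d − d') = 462.6 × (28.1 − 5.0675) + 126 × (28.1 − 2.2) = 10654.8 + 3263.4 = 13918.2 kip·in = 13918.2/12 = 1159.85 kip·ft.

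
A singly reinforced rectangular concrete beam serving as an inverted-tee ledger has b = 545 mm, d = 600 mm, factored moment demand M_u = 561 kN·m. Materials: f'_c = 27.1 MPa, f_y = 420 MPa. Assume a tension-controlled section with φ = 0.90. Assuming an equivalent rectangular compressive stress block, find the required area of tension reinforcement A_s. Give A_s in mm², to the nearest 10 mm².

A_s ≈ 2670 mm²

M_n = M_u/φ = 561/0.90 = 623.333 kN·m.
With M_n = 0.85 f'_c a b (d − a/2), solve the quadratic for a:
a = d − √(d² − 2M_n/(0.85 f'_c b)) = 600 − √(600² − 2 × 623.333×10⁶/(0.85 × 27.1 × 545)) = 89.42 mm.
A_s = 0.85 f'_c a b / f_y = 0.85 × 27.1 × 89.42 × 545 / 420 = 2672.8 mm².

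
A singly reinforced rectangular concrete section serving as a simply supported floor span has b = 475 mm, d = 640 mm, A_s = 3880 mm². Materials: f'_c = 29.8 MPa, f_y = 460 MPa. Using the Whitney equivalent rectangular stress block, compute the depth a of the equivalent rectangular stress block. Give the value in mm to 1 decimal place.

a ≈ 148.3 mm

T = A_s f_y = 3880 × 460 = 1784800 N = 1784.8 kN.
Setting C = 0.85 f'_c a b equal to T: a = 1784800/(0.85 × 29.8 × 475) = 148.3 mm.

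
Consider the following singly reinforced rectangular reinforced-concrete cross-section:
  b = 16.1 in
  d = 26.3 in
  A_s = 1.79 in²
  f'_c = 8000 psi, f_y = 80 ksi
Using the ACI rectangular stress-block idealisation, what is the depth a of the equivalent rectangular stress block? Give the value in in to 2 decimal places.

a ≈ 1.31 in

T = A_s f_y = 1.79 × 80 = 143.2 kips.
a = T/(0.85 f'_c b) = 143.2/(0.85 × 8 × 16.1) = 1.31 in.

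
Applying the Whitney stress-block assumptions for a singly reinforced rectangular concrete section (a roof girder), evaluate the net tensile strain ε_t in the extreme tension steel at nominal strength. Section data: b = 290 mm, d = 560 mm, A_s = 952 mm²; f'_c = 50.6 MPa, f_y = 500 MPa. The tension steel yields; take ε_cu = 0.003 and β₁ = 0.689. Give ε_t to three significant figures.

ε_t ≈ 0.0273

a = A_s f_y/(0.85 f'_c b) = 38.16 mm.
β₁ = 0.689, so c = a/β₁ = 38.16/0.689 = 55.38 mm.
From the linear strain diagram with ε_cu = 0.003: ε_t = 0.003 (d − c)/c = 0.003 × (560 − 55.38)/55.38 = 0.0273.
Since ε_t ≥ 0.005, the section is tension-controlled.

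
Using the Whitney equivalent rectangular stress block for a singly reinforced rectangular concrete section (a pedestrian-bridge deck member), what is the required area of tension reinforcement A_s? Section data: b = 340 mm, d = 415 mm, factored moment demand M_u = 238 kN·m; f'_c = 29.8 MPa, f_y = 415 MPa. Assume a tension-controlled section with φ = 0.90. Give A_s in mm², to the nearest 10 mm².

A_s ≈ 1700 mm²

M_n = M_u/φ = 238/0.90 = 264.444 kN·m.
With M_n = 0.85 f'_c a b (d − a/2), solve the quadratic for a:
a = d − √(d² − 2M_n/(0.85 f'_c b)) = 415 − √(415² − 2 × 264.444×10⁶/(0.85 × 29.8 × 340)) = 82.11 mm.
A_s = 0.85 f'_c a b / f_y = 0.85 × 29.8 × 82.11 × 340 / 415 = 1704.0 mm².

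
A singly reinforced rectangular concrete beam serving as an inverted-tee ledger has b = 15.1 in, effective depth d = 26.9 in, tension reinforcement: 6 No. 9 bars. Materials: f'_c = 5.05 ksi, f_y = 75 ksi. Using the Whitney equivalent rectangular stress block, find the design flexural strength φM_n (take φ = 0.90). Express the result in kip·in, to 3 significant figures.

φM_n ≈ 9490 kip·in

A_s = 6 × 1 = 6 in².
T = A_s f_y = 6 × 75 = 450 kips.
a = T/(0.85 f'_c b) = 450/(0.85 × 5.05 × 15.1) = 6.943 in.
M_n = T(d − a/2) = 450 × (26.9 − 3.4715) = 10542.8 kip·in.
φM_n = 0.90 × 10542.8 = 9488.5 kip·in.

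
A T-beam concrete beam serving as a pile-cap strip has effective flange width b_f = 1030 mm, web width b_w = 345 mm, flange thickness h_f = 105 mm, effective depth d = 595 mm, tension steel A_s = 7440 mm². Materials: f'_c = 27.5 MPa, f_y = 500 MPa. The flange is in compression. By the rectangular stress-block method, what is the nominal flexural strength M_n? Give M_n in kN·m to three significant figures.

Tension: T = A_s f_y = 7440 × 500 = 3720000 N.
Try a within the flange: a = T/(0.85 f'_c b_f) = 3720000/(0.85 × 27.5 × 1030) = 154.51 mm.
a = 154.51 > h_f = 105 mm: the block extends into the web. Split into flange-overhang and web parts.
C_f = 0.85 f'_c (b_f − b_w) h_f = 0.85 × 27.5 × (1030 − 345) × 105 = 1681247 N.
Remaining web compression depth: a_w = (T − C_f)/(0.85 f'_c b_w) = (3720000 − 1681247)/(0.85 × 27.5 × 345) = 252.81 mm.
M_n = C_f(d − h_f/2) + (T − C_f)(d − a_w/2) = 1681247 × (595 − 52.5) + 2038753 × (595 − 126.405) = 912.08 + 955.35 = 1867.43 × 10⁶ N·mm.
M_n = 1867.43 kN·m.

M_n ≈ 1870 kN·m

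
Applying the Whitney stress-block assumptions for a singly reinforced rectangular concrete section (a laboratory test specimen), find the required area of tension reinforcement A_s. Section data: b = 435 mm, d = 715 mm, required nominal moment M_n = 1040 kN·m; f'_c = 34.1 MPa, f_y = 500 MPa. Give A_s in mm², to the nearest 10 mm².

A_s ≈ 3190 mm²

With M_n = 0.85 f'_c a b (d − a/2), solve the quadratic for a:
a = d − √(d² − 2M_n/(0.85 f'_c b)) = 715 − √(715² − 2 × 1040×10⁶/(0.85 × 34.1 × 435)) = 126.56 mm.
A_s = 0.85 f'_c a b / f_y = 0.85 × 34.1 × 126.56 × 435 / 500 = 3191.5 mm².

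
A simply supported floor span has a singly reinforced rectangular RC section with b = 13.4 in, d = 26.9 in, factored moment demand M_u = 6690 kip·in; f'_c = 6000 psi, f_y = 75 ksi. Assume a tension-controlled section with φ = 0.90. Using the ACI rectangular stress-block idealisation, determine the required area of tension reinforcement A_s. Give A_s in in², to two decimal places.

A_s ≈ 4.01 in²

M_n = M_u/φ = 6690/0.90 = 7433.33 kip·in.
From M_n = 0.85 f'_c a b (d − a/2):
a = d − √(d² − 2M_n/(0.85 f'_c b)) = 26.9 − √(26.9² − 2 × 7433.33/(0.85 × 6 × 13.4)) = 4.404 in.
A_s = 0.85 f'_c a b / f_y = 0.85 × 6 × 4.404 × 13.4 / 75 = 4.013 in².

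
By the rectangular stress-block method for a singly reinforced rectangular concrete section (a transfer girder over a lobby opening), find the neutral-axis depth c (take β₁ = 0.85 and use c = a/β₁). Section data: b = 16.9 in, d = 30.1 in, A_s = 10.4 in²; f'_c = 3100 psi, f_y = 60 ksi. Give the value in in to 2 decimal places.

c ≈ 16.49 in

T = A_s f_y = 10.4 × 60 = 624 kips.
a = T/(0.85 f'_c b) = 624/(0.85 × 3.1 × 16.9) = 14.0126 in.
With β₁ = 0.85, c = a/β₁ = 14.0126/0.85 = 16.49 in.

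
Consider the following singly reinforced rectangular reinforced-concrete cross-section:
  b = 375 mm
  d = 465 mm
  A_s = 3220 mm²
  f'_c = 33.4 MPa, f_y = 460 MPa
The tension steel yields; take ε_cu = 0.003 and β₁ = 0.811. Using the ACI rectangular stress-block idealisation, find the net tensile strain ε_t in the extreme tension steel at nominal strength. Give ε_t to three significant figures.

a = A_s f_y/(0.85 f'_c b) = 139.13 mm.
β₁ = 0.811, so c = a/β₁ = 139.13/0.811 = 171.55 mm.
From the linear strain diagram with ε_cu = 0.003: ε_t = 0.003 (d − c)/c = 0.003 × (465 − 171.55)/171.55 = 0.00513.
Since ε_t ≥ 0.005, the section is tension-controlled.

ε_t ≈ 0.00513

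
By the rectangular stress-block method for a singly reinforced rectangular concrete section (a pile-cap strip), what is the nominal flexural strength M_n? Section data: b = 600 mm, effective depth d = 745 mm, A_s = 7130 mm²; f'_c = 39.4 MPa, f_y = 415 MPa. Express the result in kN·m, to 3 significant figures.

T = A_s f_y = 7130 × 415 = 2958950 N = 2958.95 kN.
From C = T: a = T/(0.85 f'_c b) = 2958950/(0.85 × 39.4 × 600) = 147.26 mm.
M_n = T(d − a/2) = 2958.95 kN × (745 − 73.63) mm = 1986.55 kN·m.

M_n ≈ 1990 kN·m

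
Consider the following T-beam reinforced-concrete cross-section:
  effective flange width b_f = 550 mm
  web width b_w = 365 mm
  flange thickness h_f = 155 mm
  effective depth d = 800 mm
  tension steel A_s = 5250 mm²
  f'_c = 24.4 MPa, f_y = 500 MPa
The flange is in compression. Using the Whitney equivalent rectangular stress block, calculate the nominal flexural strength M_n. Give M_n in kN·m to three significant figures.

M_n ≈ 1780 kN·m

Tension: T = A_s f_y = 5250 × 500 = 2625000 N.
Try a within the flange: a = T/(0.85 f'_c b_f) = 2625000/(0.85 × 24.4 × 550) = 230.12 mm.
a = 230.12 > h_f = 155 mm: the block extends into the web. Split into flange-overhang and web parts.
C_f = 0.85 f'_c (b_f − b_w) h_f = 0.85 × 24.4 × (550 − 365) × 155 = 594720 N.
Remaining web compression depth: a_w = (T − C_f)/(0.85 f'_c b_w) = (2625000 − 594720)/(0.85 × 24.4 × 365) = 268.20 mm.
M_n = C_f(d − h_f/2) + (T − C_f)(d − a_w/2) = 594720 × (800 − 77.5) + 2030280 × (800 − 134.1) = 429.69 + 1351.96 = 1781.65 × 10⁶ N·mm.
M_n = 1781.65 kN·m.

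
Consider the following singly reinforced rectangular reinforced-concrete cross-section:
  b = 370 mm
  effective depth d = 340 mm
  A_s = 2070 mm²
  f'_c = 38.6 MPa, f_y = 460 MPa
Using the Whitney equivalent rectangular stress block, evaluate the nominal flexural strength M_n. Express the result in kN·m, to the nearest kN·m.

M_n ≈ 286 kN·m

T = A_s f_y = 2070 × 460 = 952200 N = 952.2 kN.
From C = T: a = T/(0.85 f'_c b) = 952200/(0.85 × 38.6 × 370) = 78.44 mm.
M_n = T(d − a/2) = 952.2 kN × (340 − 39.22) mm = 286.40 kN·m.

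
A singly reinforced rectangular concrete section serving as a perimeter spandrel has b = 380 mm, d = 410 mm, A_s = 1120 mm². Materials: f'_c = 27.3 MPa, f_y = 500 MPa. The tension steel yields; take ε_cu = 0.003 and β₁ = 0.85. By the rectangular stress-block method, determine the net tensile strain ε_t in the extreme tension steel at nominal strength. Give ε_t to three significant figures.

a = A_s f_y/(0.85 f'_c b) = 63.51 mm.
β₁ = 0.85, so c = a/β₁ = 63.51/0.85 = 74.72 mm.
From the linear strain diagram with ε_cu = 0.003: ε_t = 0.003 (d − c)/c = 0.003 × (410 − 74.72)/74.72 = 0.0135.
Since ε_t ≥ 0.005, the section is tension-controlled.

ε_t ≈ 0.0135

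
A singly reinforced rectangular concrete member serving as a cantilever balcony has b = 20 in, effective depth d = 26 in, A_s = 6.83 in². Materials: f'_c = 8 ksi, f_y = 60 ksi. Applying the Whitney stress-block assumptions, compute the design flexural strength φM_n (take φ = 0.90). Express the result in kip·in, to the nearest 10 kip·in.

φM_n ≈ 9030 kip·in

T = A_s f_y = 6.83 × 60 = 409.8 kips.
a = T/(0.85 f'_c b) = 409.8/(0.85 × 8 × 20) = 3.013 in.
M_n = T(d − a/2) = 409.8 × (26 − 1.5065) = 10037.4 kip·in.
φM_n = 0.90 × 10037.4 = 9033.7 kip·in.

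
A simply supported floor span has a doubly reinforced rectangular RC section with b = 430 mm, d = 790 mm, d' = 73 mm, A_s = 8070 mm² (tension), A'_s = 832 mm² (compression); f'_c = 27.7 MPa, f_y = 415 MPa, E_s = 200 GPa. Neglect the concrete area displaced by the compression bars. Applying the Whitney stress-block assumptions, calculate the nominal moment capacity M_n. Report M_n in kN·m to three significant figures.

Assume both tension and compression steel yield.
Net tension couple steel: A_s − A'_s = 7238 mm².
a = (A_s − A'_s) f_y / (0.85 f'_c b) = 3003770/(0.85 × 27.7 × 430) = 296.69 mm.
c = a/β₁ = 296.69/0.85 = 349.05 mm; ε'_s = 0.003(c − d')/c = 0.0024 ≥ f_y/E_s = 0.0021, so compression steel does yield.
M_n = (A_s − A'_s) f_y (d − a/2) + A'_s f_y (d − d') = [3003770 × (790 − 148.345) + 345280 × (790 − 73)] × 10⁻⁶ = 1927.38 + 247.57 = 2174.95 kN·m.

M_n ≈ 2170 kN·m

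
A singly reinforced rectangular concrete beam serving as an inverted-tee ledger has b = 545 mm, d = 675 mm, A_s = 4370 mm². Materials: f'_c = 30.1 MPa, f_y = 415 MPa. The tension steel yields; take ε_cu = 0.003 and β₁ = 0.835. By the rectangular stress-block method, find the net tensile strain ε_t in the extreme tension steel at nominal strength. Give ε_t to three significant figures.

ε_t ≈ 0.0100

a = A_s f_y/(0.85 f'_c b) = 130.06 mm.
β₁ = 0.835, so c = a/β₁ = 130.06/0.835 = 155.76 mm.
From the linear strain diagram with ε_cu = 0.003: ε_t = 0.003 (d − c)/c = 0.003 × (675 − 155.76)/155.76 = 0.0100.
Since ε_t ≥ 0.005, the section is tension-controlled.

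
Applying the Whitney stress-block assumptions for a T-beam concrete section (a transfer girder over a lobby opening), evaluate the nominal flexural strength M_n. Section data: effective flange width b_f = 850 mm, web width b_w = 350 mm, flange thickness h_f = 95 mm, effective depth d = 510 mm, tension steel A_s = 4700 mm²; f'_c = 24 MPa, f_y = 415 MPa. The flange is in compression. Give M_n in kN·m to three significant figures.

Tension: T = A_s f_y = 4700 × 415 = 1950500 N.
Try a within the flange: a = T/(0.85 f'_c b_f) = 1950500/(0.85 × 24 × 850) = 112.49 mm.
a = 112.49 > h_f = 95 mm: the block extends into the web. Split into flange-overhang and web parts.
C_f = 0.85 f'_c (b_f − b_w) h_f = 0.85 × 24 × (850 − 350) × 95 = 969000 N.
Remaining web compression depth: a_w = (T − C_f)/(0.85 f'_c b_w) = (1950500 − 969000)/(0.85 × 24 × 350) = 137.46 mm.
M_n = C_f(d − h_f/2) + (T − C_f)(d − a_w/2) = 969000 × (510 − 47.5) + 981500 × (510 − 68.73) = 448.16 + 433.11 = 881.27 × 10⁶ N·mm.
M_n = 881.27 kN·m.

M_n ≈ 881 kN·m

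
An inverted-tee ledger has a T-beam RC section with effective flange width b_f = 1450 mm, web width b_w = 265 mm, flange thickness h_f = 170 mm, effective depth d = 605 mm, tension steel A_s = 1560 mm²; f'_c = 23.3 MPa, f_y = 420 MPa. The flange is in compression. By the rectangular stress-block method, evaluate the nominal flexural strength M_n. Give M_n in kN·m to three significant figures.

M_n ≈ 389 kN·m

Tension: T = A_s f_y = 1560 × 420 = 655200 N.
Try a within the flange: a = T/(0.85 f'_c b_f) = 655200/(0.85 × 23.3 × 1450) = 22.82 mm.
Since a = 22.82 ≤ h_f = 170 mm, the stress block lies entirely in the flange; analyse as a rectangular beam of width b_f.
M_n = T(d − a/2) = 655200 × (605 − 11.41) = 388.92 × 10⁶ N·mm.
M_n = 388.92 kN·m.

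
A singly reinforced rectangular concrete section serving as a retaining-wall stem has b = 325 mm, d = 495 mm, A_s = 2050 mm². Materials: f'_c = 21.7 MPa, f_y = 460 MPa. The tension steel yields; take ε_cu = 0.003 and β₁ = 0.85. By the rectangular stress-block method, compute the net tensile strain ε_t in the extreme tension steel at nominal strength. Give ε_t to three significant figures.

ε_t ≈ 0.00502

a = A_s f_y/(0.85 f'_c b) = 157.31 mm.
β₁ = 0.85, so c = a/β₁ = 157.31/0.85 = 185.07 mm.
From the linear strain diagram with ε_cu = 0.003: ε_t = 0.003 (d − c)/c = 0.003 × (495 − 185.07)/185.07 = 0.00502.
Since ε_t ≥ 0.005, the section is tension-controlled.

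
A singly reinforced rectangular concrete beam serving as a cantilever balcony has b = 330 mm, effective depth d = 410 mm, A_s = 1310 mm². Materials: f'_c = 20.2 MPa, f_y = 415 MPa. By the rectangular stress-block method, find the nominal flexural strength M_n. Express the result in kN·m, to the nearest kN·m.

T = A_s f_y = 1310 × 415 = 543650 N = 543.65 kN.
From C = T: a = T/(0.85 f'_c b) = 543650/(0.85 × 20.2 × 330) = 95.95 mm.
M_n = T(d − a/2) = 543.65 kN × (410 − 47.975) mm = 196.81 kN·m.

M_n ≈ 197 kN·m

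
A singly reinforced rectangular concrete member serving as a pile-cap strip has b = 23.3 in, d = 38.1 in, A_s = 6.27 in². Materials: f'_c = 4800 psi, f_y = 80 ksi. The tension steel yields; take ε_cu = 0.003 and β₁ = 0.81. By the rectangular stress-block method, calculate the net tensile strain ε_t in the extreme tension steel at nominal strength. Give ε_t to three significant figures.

ε_t ≈ 0.0145

a = A_s f_y/(0.85 f'_c b) = 5.276 in.
β₁ = 0.81, so c = a/β₁ = 5.276/0.81 = 6.514 in.
From the linear strain diagram with ε_cu = 0.003: ε_t = 0.003 (d − c)/c = 0.003 × (38.1 − 6.514)/6.514 = 0.0145.
Since ε_t ≥ 0.005, the section is tension-controlled.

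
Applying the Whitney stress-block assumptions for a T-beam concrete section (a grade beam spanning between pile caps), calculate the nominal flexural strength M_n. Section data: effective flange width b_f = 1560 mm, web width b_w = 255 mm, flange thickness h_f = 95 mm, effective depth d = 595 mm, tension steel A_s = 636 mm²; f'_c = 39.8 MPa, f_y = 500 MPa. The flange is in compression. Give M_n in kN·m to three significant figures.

M_n ≈ 188 kN·m

Tension: T = A_s f_y = 636 × 500 = 318000 N.
Try a within the flange: a = T/(0.85 f'_c b_f) = 318000/(0.85 × 39.8 × 1560) = 6.03 mm.
Since a = 6.03 ≤ h_f = 95 mm, the stress block lies entirely in the flange; analyse as a rectangular beam of width b_f.
M_n = T(d − a/2) = 318000 × (595 − 3.015) = 188.25 × 10⁶ N·mm.
M_n = 188.25 kN·m.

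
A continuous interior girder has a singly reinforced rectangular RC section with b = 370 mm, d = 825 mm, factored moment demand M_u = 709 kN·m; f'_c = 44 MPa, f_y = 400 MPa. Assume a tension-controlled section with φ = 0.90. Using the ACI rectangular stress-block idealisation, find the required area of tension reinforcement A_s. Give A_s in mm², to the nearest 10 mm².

A_s ≈ 2500 mm²

M_n = M_u/φ = 709/0.90 = 787.778 kN·m.
With M_n = 0.85 f'_c a b (d − a/2), solve the quadratic for a:
a = d − √(d² − 2M_n/(0.85 f'_c b)) = 825 − √(825² − 2 × 787.778×10⁶/(0.85 × 44 × 370)) = 72.16 mm.
A_s = 0.85 f'_c a b / f_y = 0.85 × 44 × 72.16 × 370 / 400 = 2496.4 mm².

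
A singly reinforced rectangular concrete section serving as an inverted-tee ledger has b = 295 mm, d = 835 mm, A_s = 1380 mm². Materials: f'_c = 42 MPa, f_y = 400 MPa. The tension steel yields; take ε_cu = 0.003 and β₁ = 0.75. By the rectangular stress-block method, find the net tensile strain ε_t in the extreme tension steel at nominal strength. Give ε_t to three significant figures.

a = A_s f_y/(0.85 f'_c b) = 52.41 mm.
β₁ = 0.75, so c = a/β₁ = 52.41/0.75 = 69.88 mm.
From the linear strain diagram with ε_cu = 0.003: ε_t = 0.003 (d − c)/c = 0.003 × (835 − 69.88)/69.88 = 0.0328.
Since ε_t ≥ 0.005, the section is tension-controlled.

ε_t ≈ 0.0328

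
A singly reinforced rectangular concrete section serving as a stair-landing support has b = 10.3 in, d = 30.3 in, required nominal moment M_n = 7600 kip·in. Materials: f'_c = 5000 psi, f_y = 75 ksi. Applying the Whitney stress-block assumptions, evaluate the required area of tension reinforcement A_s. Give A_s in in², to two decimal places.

A_s ≈ 3.74 in²

From M_n = 0.85 f'_c a b (d − a/2):
a = d − √(d² − 2M_n/(0.85 f'_c b)) = 30.3 − √(30.3² − 2 × 7600/(0.85 × 5 × 10.3)) = 6.407 in.
A_s = 0.85 f'_c a b / f_y = 0.85 × 5 × 6.407 × 10.3 / 75 = 3.740 in².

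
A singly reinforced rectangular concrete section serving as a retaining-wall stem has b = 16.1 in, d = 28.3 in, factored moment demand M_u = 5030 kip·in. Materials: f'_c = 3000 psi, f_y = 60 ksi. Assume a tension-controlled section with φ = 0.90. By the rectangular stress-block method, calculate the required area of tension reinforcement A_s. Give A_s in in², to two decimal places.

M_n = M_u/φ = 5030/0.90 = 5588.89 kip·in.
From M_n = 0.85 f'_c a b (d − a/2):
a = d − √(d² − 2M_n/(0.85 f'_c b)) = 28.3 − √(28.3² − 2 × 5588.89/(0.85 × 3 × 16.1)) = 5.308 in.
A_s = 0.85 f'_c a b / f_y = 0.85 × 3 × 5.308 × 16.1 / 60 = 3.632 in².

A_s ≈ 3.63 in²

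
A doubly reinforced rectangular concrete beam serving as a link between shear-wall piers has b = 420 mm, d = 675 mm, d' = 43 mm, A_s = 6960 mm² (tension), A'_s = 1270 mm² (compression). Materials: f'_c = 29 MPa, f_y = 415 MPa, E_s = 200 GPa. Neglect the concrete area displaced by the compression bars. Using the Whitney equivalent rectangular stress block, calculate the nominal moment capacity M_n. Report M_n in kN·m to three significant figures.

Assume both tension and compression steel yield.
Net tension couple steel: A_s − A'_s = 5690 mm².
a = (A_s − A'_s) f_y / (0.85 f'_c b) = 2361350/(0.85 × 29 × 420) = 228.08 mm.
c = a/β₁ = 228.08/0.843 = 270.56 mm; ε'_s = 0.003(c − d')/c = 0.0025 ≥ f_y/E_s = 0.0021, so compression steel does yield.
M_n = (A_s − A'_s) f_y (d − a/2) + A'_s f_y (d − d') = [2361350 × (675 − 114.04) + 527050 × (675 − 43)] × 10⁻⁶ = 1324.62 + 333.10 = 1657.72 kN·m.

M_n ≈ 1660 kN·m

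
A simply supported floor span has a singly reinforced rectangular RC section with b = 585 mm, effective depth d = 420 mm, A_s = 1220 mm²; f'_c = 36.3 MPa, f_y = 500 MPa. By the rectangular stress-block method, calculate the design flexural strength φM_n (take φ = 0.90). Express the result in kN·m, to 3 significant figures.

T = A_s f_y = 1220 × 500 = 610000 N = 610 kN.
From C = T: a = T/(0.85 f'_c b) = 610000/(0.85 × 36.3 × 585) = 33.79 mm.
M_n = T(d − a/2) = 610 kN × (420 − 16.895) mm = 245.89 kN·m.
φM_n = 0.90 × 245.89 = 221.30 kN·m.

φM_n ≈ 221 kN·m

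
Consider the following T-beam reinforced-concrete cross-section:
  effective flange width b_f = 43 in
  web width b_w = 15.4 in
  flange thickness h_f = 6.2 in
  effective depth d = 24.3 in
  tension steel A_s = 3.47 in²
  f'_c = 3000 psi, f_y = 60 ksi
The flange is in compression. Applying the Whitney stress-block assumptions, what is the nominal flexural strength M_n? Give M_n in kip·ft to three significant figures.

M_n ≈ 405 kip·ft

Tension: T = A_s f_y = 3.47 × 60 = 208.2 kips.
Try a within the flange: a = T/(0.85 f'_c b_f) = 208.2/(0.85 × 3 × 43) = 1.899 in.
Since a = 1.899 ≤ h_f = 6.2 in, the stress block lies entirely in the flange; analyse as a rectangular beam of width b_f.
M_n = T(d − a/2) = 208.2 × (24.3 − 0.9495) = 4861.6 kip·in.
M_n = 4861.6/12 = 405.13 kip·ft.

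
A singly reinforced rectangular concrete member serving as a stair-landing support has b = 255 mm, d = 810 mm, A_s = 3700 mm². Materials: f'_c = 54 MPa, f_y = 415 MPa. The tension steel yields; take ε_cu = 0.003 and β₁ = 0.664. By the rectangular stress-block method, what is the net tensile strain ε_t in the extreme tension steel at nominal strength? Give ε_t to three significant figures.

a = A_s f_y/(0.85 f'_c b) = 131.19 mm.
β₁ = 0.664, so c = a/β₁ = 131.19/0.664 = 197.58 mm.
From the linear strain diagram with ε_cu = 0.003: ε_t = 0.003 (d − c)/c = 0.003 × (810 − 197.58)/197.58 = 0.00930.
Since ε_t ≥ 0.005, the section is tension-controlled.

ε_t ≈ 0.00930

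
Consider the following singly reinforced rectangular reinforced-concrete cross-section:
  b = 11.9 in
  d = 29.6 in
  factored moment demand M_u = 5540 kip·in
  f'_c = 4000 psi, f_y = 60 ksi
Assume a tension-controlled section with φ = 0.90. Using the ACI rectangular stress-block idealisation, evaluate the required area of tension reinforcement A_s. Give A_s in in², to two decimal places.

M_n = M_u/φ = 5540/0.90 = 6155.56 kip·in.
From M_n = 0.85 f'_c a b (d − a/2):
a = d − √(d² − 2M_n/(0.85 f'_c b)) = 29.6 − √(29.6² − 2 × 6155.56/(0.85 × 4 × 11.9)) = 5.686 in.
A_s = 0.85 f'_c a b / f_y = 0.85 × 4 × 5.686 × 11.9 / 60 = 3.834 in².

A_s ≈ 3.83 in²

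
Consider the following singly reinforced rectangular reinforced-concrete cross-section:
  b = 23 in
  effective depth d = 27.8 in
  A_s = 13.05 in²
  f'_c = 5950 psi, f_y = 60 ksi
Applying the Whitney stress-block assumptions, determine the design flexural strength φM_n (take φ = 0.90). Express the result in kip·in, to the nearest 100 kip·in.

φM_n ≈ 17200 kip·in

T = A_s f_y = 13.05 × 60 = 783 kips.
a = T/(0.85 f'_c b) = 783/(0.85 × 5.95 × 23) = 6.731 in.
M_n = T(d − a/2) = 783 × (27.8 − 3.3655) = 19132.2 kip·in.
φM_n = 0.90 × 19132.2 = 17219.0 kip·in.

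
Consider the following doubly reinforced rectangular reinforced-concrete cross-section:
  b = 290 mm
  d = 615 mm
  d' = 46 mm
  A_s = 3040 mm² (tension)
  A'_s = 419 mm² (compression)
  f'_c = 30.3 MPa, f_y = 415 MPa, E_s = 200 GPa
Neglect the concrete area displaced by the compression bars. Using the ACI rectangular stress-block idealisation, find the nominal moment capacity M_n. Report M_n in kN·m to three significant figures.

Assume both tension and compression steel yield.
Net tension couple steel: A_s − A'_s = 2621 mm².
a = (A_s − A'_s) f_y / (0.85 f'_c b) = 1087715/(0.85 × 30.3 × 290) = 145.63 mm.
c = a/β₁ = 145.63/0.834 = 174.62 mm; ε'_s = 0.003(c − d')/c = 0.0022 ≥ f_y/E_s = 0.0021, so compression steel does yield.
M_n = (A_s − A'_s) f_y (d − a/2) + A'_s f_y (d − d') = [1087715 × (615 − 72.815) + 173885 × (615 − 46)] × 10⁻⁶ = 589.74 + 98.94 = 688.68 kN·m.

M_n ≈ 689 kN·m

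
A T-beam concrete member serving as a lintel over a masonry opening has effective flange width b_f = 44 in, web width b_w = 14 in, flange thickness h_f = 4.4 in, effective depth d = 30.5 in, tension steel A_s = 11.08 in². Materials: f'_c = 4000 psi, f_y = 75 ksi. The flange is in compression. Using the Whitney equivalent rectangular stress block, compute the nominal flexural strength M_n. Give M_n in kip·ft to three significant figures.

Tension: T = A_s f_y = 11.08 × 75 = 831 kips.
Try a within the flange: a = T/(0.85 f'_c b_f) = 831/(0.85 × 4 × 44) = 5.555 in.
a = 5.555 > h_f = 4.4 in: the block extends into the web. Split into flange-overhang and web parts.
C_f = 0.85 f'_c (b_f − b_w) h_f = 0.85 × 4 × (44 − 14) × 4.4 = 448.8 kips.
Remaining web compression depth: a_w = (T − C_f)/(0.85 f'_c b_w) = (831 − 448.8)/(0.85 × 4 × 14) = 8.029 in.
M_n = C_f(d − h_f/2) + (T − C_f)(d − a_w/2) = 448.8 × (30.5 − 2.2) + 382.2 × (30.5 − 4.0145) = 12701.0 + 10122.8 = 22823.8 kip·in.
M_n = 22823.8/12 = 1901.98 kip·ft.

M_n ≈ 1900 kip·ft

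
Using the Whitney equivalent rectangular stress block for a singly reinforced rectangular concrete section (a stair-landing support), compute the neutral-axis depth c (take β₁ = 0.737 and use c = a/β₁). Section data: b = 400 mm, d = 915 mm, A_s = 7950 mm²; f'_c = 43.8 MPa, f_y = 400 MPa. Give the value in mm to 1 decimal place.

c ≈ 289.7 mm

T = A_s f_y = 7950 × 400 = 3180000 N = 3180 kN.
Setting C = 0.85 f'_c a b equal to T: a = 3180000/(0.85 × 43.8 × 400) = 213.537 mm.
With β₁ = 0.737, c = a/β₁ = 213.537/0.737 = 289.7 mm.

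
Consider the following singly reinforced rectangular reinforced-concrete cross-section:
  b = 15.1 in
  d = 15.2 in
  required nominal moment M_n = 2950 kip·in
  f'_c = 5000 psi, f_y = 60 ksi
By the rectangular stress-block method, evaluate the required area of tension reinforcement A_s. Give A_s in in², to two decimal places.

A_s ≈ 3.64 in²

From M_n = 0.85 f'_c a b (d − a/2):
a = d − √(d² − 2M_n/(0.85 f'_c b)) = 15.2 − √(15.2² − 2 × 2950/(0.85 × 5 × 15.1)) = 3.406 in.
A_s = 0.85 f'_c a b / f_y = 0.85 × 5 × 3.406 × 15.1 / 60 = 3.643 in².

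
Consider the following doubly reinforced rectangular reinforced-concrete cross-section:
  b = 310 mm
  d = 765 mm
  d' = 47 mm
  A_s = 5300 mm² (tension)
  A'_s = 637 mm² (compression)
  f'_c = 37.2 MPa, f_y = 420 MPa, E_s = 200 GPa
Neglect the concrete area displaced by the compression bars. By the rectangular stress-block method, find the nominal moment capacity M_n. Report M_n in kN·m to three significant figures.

M_n ≈ 1490 kN·m

Assume both tension and compression steel yield.
Net tension couple steel: A_s − A'_s = 4663 mm².
a = (A_s − A'_s) f_y / (0.85 f'_c b) = 1958460/(0.85 × 37.2 × 310) = 199.80 mm.
c = a/β₁ = 199.80/0.784 = 254.85 mm; ε'_s = 0.003(c − d')/c = 0.0024 ≥ f_y/E_s = 0.0021, so compression steel does yield.
M_n = (A_s − A'_s) f_y (d − a/2) + A'_s f_y (d − d') = [1958460 × (765 − 99.9) + 267540 × (765 − 47)] × 10⁻⁶ = 1302.57 + 192.09 = 1494.66 kN·m.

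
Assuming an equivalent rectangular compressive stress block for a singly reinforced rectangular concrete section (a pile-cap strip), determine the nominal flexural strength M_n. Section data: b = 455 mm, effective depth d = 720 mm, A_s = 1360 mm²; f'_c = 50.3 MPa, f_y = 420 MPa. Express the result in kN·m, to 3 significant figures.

M_n ≈ 403 kN·m

T = A_s f_y = 1360 × 420 = 571200 N = 571.2 kN.
From C = T: a = T/(0.85 f'_c b) = 571200/(0.85 × 50.3 × 455) = 29.36 mm.
M_n = T(d − a/2) = 571.2 kN × (720 − 14.68) mm = 402.88 kN·m.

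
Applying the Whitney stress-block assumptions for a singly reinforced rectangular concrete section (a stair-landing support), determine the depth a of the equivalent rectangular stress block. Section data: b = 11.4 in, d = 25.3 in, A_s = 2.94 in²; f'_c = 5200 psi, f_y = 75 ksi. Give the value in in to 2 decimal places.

T = A_s f_y = 2.94 × 75 = 220.5 kips.
a = T/(0.85 f'_c b) = 220.5/(0.85 × 5.2 × 11.4) = 4.38 in.

a ≈ 4.38 in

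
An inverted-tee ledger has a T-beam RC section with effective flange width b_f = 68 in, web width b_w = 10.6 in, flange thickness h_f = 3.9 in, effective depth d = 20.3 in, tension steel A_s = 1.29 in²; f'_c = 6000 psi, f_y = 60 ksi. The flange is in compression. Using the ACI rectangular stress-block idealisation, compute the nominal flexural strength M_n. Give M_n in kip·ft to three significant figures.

M_n ≈ 130 kip·ft

Tension: T = A_s f_y = 1.29 × 60 = 77.4 kips.
Try a within the flange: a = T/(0.85 f'_c b_f) = 77.4/(0.85 × 6 × 68) = 0.223 in.
Since a = 0.223 ≤ h_f = 3.9 in, the stress block lies entirely in the flange; analyse as a rectangular beam of width b_f.
M_n = T(d − a/2) = 77.4 × (20.3 − 0.1115) = 1562.6 kip·in.
M_n = 1562.6/12 = 130.22 kip·ft.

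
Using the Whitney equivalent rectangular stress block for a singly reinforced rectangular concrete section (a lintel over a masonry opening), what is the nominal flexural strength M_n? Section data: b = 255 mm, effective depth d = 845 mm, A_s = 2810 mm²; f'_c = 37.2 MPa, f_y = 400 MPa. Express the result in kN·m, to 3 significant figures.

T = A_s f_y = 2810 × 400 = 1124000 N = 1124 kN.
From C = T: a = T/(0.85 f'_c b) = 1124000/(0.85 × 37.2 × 255) = 139.40 mm.
M_n = T(d − a/2) = 1124 kN × (845 − 69.7) mm = 871.44 kN·m.

M_n ≈ 871 kN·m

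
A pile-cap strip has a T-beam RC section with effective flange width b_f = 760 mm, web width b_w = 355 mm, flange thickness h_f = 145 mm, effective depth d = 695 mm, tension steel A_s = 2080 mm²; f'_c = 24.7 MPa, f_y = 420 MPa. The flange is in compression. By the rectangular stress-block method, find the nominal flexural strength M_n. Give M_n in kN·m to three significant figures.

Tension: T = A_s f_y = 2080 × 420 = 873600 N.
Try a within the flange: a = T/(0.85 f'_c b_f) = 873600/(0.85 × 24.7 × 760) = 54.75 mm.
Since a = 54.75 ≤ h_f = 145 mm, the stress block lies entirely in the flange; analyse as a rectangular beam of width b_f.
M_n = T(d − a/2) = 873600 × (695 − 27.375) = 583.24 × 10⁶ N·mm.
M_n = 583.24 kN·m.

M_n ≈ 583 kN·m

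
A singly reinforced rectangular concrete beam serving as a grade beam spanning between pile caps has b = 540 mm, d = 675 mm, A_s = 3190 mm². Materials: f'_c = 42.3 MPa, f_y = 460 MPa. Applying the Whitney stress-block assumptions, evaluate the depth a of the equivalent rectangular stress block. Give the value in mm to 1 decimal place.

T = A_s f_y = 3190 × 460 = 1467400 N = 1467.4 kN.
Setting C = 0.85 f'_c a b equal to T: a = 1467400/(0.85 × 42.3 × 540) = 75.6 mm.

a ≈ 75.6 mm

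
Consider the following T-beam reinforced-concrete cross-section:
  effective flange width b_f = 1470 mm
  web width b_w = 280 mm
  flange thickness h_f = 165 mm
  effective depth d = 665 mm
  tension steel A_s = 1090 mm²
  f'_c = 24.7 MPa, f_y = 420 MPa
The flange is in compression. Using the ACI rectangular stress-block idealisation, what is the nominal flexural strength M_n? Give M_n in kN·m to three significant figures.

M_n ≈ 301 kN·m

Tension: T = A_s f_y = 1090 × 420 = 457800 N.
Try a within the flange: a = T/(0.85 f'_c b_f) = 457800/(0.85 × 24.7 × 1470) = 14.83 mm.
Since a = 14.83 ≤ h_f = 165 mm, the stress block lies entirely in the flange; analyse as a rectangular beam of width b_f.
M_n = T(d − a/2) = 457800 × (665 − 7.415) = 301.04 × 10⁶ N·mm.
M_n = 301.04 kN·m.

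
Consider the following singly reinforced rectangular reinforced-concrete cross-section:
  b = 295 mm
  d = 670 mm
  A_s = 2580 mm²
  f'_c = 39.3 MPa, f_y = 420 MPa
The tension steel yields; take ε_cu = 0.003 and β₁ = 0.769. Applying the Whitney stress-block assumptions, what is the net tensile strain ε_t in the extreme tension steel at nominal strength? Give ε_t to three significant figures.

a = A_s f_y/(0.85 f'_c b) = 109.96 mm.
β₁ = 0.769, so c = a/β₁ = 109.96/0.769 = 142.99 mm.
From the linear strain diagram with ε_cu = 0.003: ε_t = 0.003 (d − c)/c = 0.003 × (670 − 142.99)/142.99 = 0.0111.
Since ε_t ≥ 0.005, the section is tension-controlled.

ε_t ≈ 0.0111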